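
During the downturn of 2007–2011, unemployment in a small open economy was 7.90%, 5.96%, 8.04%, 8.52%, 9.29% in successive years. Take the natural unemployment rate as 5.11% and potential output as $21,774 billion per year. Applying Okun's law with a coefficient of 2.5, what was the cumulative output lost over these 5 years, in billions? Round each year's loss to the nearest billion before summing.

Year 2007: gap = -2.5 × (7.9 - 5.11) = -6.975%, loss ≈ 21774 × 6.975/100 ≈ 1519.
Year 2008: gap = -2.5 × (5.96 - 5.11) = -2.125%, loss ≈ 21774 × 2.125/100 ≈ 463.
Year 2009: gap = -2.5 × (8.04 - 5.11) = -7.325%, loss ≈ 21774 × 7.325/100 ≈ 1595.
Year 2010: gap = -2.5 × (8.52 - 5.11) = -8.525%, loss ≈ 21774 × 8.525/100 ≈ 1856.
Year 2011: gap = -2.5 × (9.29 - 5.11) = -10.45%, loss ≈ 21774 × 10.45/100 ≈ 2275.
Total lost output = 1519 + 463 + 1595 + 1856 + 2275 = 7708 billion.

$7,708 billion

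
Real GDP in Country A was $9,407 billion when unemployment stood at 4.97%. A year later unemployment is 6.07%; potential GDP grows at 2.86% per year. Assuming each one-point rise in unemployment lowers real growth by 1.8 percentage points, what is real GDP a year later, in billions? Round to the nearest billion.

Δu = 6.07 - 4.97 = 1.1 points.
Okun's law (growth form): g_Y = g_Y* - β × Δu = 2.86 - 1.8 × (1.10) = 2.86 - 1.98 = 0.88%.
Real GDP in the next year = 9407 × (1 + 0.88/100) = 9407 × 1.0088 ≈ 9490 billion.

$9,490 billion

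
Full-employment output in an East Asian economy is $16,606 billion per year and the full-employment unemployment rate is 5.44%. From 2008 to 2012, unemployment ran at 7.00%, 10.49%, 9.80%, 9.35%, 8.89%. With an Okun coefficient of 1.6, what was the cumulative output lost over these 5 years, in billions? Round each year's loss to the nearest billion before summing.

$4,870 billion

Year 2008: gap = -1.6 × (7 - 5.44) = -2.496%, loss ≈ 16606 × 2.496/100 ≈ 414.
Year 2009: gap = -1.6 × (10.49 - 5.44) = -8.08%, loss ≈ 16606 × 8.08/100 ≈ 1342.
Year 2010: gap = -1.6 × (9.8 - 5.44) = -6.976%, loss ≈ 16606 × 6.976/100 ≈ 1158.
Year 2011: gap = -1.6 × (9.35 - 5.44) = -6.256%, loss ≈ 16606 × 6.256/100 ≈ 1039.
Year 2012: gap = -1.6 × (8.89 - 5.44) = -5.52%, loss ≈ 16606 × 5.52/100 ≈ 917.
Total lost output = 414 + 1342 + 1158 + 1039 + 917 = 4870 billion.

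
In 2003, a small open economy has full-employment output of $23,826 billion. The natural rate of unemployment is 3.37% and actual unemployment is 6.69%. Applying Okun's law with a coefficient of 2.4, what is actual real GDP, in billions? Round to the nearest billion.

Unemployment gap = 6.69 - 3.37 = 3.32 points, so the output gap is -2.4 × 3.32 = -7.968%.
Actual GDP = 23826 × (1 - 7.968/100) = 23826 × 0.92032 ≈ 21928 billion.

$21,928 billion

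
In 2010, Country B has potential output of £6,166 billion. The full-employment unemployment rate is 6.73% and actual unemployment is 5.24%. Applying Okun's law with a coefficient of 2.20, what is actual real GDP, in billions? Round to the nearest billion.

Unemployment gap = 5.24 - 6.73 = -1.49 points, so the output gap is -2.2 × (-1.49) = 3.278%.
Actual GDP = 6166 × (1 + 3.278/100) = 6166 × 1.03278 ≈ 6368 billion.

£6,368 billion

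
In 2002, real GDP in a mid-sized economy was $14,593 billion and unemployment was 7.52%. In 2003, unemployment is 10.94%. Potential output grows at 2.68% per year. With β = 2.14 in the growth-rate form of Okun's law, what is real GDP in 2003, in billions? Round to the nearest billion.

$13,916 billion

Δu = 10.94 - 7.52 = 3.42 points.
Okun's law (growth form): g_Y = g_Y* - β × Δu = 2.68 - 2.14 × (3.42) = 2.68 - 7.3188 = -4.6388%.
Real GDP in the next year = 14593 × (1 - 4.6388/100) = 14593 × 0.953612 ≈ 13916 billion.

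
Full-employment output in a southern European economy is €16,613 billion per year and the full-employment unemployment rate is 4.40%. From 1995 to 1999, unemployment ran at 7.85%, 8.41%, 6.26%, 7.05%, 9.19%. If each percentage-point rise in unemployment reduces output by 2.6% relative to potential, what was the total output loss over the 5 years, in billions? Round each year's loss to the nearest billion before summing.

€7,239 billion

Year 1995: gap = -2.6 × (7.85 - 4.4) = -8.97%, loss ≈ 16613 × 8.97/100 ≈ 1490.
Year 1996: gap = -2.6 × (8.41 - 4.4) = -10.426%, loss ≈ 16613 × 10.426/100 ≈ 1732.
Year 1997: gap = -2.6 × (6.26 - 4.4) = -4.836%, loss ≈ 16613 × 4.836/100 ≈ 803.
Year 1998: gap = -2.6 × (7.05 - 4.4) = -6.89%, loss ≈ 16613 × 6.89/100 ≈ 1145.
Year 1999: gap = -2.6 × (9.19 - 4.4) = -12.454%, loss ≈ 16613 × 12.454/100 ≈ 2069.
Total lost output = 1490 + 1732 + 803 + 1145 + 2069 = 7239 billion.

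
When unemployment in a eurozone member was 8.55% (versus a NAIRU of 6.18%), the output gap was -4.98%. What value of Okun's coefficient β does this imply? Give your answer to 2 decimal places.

β ≈ 2.10

Okun's law: output gap = -β × (u - u*).
-4.98 = -β × (8.55 - 6.18) = -β × 2.37, so β = 4.98/2.37 = 2.10.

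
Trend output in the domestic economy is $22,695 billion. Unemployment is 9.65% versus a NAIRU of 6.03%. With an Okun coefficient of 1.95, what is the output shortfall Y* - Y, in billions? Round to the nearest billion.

Output gap = -1.95 × (9.65 - 6.03) = -1.95 × 3.62 = -7.059%.
Actual GDP ≈ 22695 × 0.92941 ≈ 21093 billion, so the shortfall is 22695 - 21093 = 1602 billion.

$1,602 billion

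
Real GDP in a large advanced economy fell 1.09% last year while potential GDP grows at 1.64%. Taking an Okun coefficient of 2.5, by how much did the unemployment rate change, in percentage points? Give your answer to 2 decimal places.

1.09 percentage points

Growth-rate Okun's law: g_Y = g_Y* - β × Δu, so Δu = (g_Y* - g_Y)/β.
Δu = (1.64 + 1.09)/2.5 = 2.73/2.5 = 1.09 percentage points.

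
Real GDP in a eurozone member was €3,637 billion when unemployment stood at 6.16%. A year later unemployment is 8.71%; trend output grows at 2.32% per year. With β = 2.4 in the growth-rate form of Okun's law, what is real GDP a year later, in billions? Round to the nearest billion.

Δu = 8.71 - 6.16 = 2.55 points.
Okun's law (growth form): g_Y = g_Y* - β × Δu = 2.32 - 2.4 × (2.55) = 2.32 - 6.12 = -3.8%.
Real GDP in the next year = 3637 × (1 - 3.8/100) = 3637 × 0.962 ≈ 3499 billion.

€3,499 billion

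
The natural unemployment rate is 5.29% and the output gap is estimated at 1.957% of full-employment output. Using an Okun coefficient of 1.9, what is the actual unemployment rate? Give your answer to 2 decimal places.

4.26%

From Okun's law, u - u* = -(output gap)/β = -(1.957)/1.9 = -1.03 points.
So u = 5.29 - 1.03 = 4.26%.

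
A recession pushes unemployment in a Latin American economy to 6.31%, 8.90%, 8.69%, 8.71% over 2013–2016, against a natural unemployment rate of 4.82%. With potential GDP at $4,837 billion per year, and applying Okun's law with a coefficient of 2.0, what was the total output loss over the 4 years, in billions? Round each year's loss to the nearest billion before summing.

$1,289 billion

Year 2013: gap = -2.0 × (6.31 - 4.82) = -2.98%, loss ≈ 4837 × 2.98/100 ≈ 144.
Year 2014: gap = -2.0 × (8.9 - 4.82) = -8.16%, loss ≈ 4837 × 8.16/100 ≈ 395.
Year 2015: gap = -2.0 × (8.69 - 4.82) = -7.74%, loss ≈ 4837 × 7.74/100 ≈ 374.
Year 2016: gap = -2.0 × (8.71 - 4.82) = -7.78%, loss ≈ 4837 × 7.78/100 ≈ 376.
Total lost output = 144 + 395 + 374 + 376 = 1289 billion.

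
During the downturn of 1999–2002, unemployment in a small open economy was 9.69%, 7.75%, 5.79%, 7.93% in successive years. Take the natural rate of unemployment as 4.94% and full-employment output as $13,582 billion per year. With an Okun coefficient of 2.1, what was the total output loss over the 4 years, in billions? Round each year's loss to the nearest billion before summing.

Year 1999: gap = -2.1 × (9.69 - 4.94) = -9.975%, loss ≈ 13582 × 9.975/100 ≈ 1355.
Year 2000: gap = -2.1 × (7.75 - 4.94) = -5.901%, loss ≈ 13582 × 5.901/100 ≈ 801.
Year 2001: gap = -2.1 × (5.79 - 4.94) = -1.785%, loss ≈ 13582 × 1.785/100 ≈ 242.
Year 2002: gap = -2.1 × (7.93 - 4.94) = -6.279%, loss ≈ 13582 × 6.279/100 ≈ 853.
Total lost output = 1355 + 801 + 242 + 853 = 3251 billion.

$3,251 billion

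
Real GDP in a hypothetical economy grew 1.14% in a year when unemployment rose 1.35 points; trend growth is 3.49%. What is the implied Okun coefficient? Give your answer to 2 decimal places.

β ≈ 1.74

Growth form: g_Y = g_Y* - β × Δu, so β = (g_Y* - g_Y)/Δu.
β = (3.49 - 1.14)/1.35 = 2.35/1.35 = 1.74.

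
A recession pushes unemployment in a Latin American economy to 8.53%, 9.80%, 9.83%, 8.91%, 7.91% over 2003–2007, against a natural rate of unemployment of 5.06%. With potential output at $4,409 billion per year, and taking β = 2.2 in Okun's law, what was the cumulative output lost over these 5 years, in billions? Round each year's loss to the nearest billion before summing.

$1,909 billion

Year 2003: gap = -2.2 × (8.53 - 5.06) = -7.634%, loss ≈ 4409 × 7.634/100 ≈ 337.
Year 2004: gap = -2.2 × (9.8 - 5.06) = -10.428%, loss ≈ 4409 × 10.428/100 ≈ 460.
Year 2005: gap = -2.2 × (9.83 - 5.06) = -10.494%, loss ≈ 4409 × 10.494/100 ≈ 463.
Year 2006: gap = -2.2 × (8.91 - 5.06) = -8.47%, loss ≈ 4409 × 8.47/100 ≈ 373.
Year 2007: gap = -2.2 × (7.91 - 5.06) = -6.27%, loss ≈ 4409 × 6.27/100 ≈ 276.
Total lost output = 337 + 460 + 463 + 373 + 276 = 1909 billion.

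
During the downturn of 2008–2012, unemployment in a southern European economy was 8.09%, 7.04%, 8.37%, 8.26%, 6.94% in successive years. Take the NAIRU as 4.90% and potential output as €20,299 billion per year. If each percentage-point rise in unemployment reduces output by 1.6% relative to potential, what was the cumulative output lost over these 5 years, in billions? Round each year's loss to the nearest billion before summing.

Year 2008: gap = -1.6 × (8.09 - 4.9) = -5.104%, loss ≈ 20299 × 5.104/100 ≈ 1036.
Year 2009: gap = -1.6 × (7.04 - 4.9) = -3.424%, loss ≈ 20299 × 3.424/100 ≈ 695.
Year 2010: gap = -1.6 × (8.37 - 4.9) = -5.552%, loss ≈ 20299 × 5.552/100 ≈ 1127.
Year 2011: gap = -1.6 × (8.26 - 4.9) = -5.376%, loss ≈ 20299 × 5.376/100 ≈ 1091.
Year 2012: gap = -1.6 × (6.94 - 4.9) = -3.264%, loss ≈ 20299 × 3.264/100 ≈ 663.
Total lost output = 1036 + 695 + 1127 + 1091 + 663 = 4612 billion.

€4,612 billion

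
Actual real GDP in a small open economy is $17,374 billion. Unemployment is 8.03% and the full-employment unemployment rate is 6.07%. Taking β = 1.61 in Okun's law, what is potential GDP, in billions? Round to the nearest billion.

Unemployment gap = 8.03 - 6.07 = 1.96 points, so output gap = -1.61 × 1.96 = -3.1556%.
Since Y = Y* × (1 + gap/100), Y* = 17374/0.968444 ≈ 17940 billion.

$17,940 billion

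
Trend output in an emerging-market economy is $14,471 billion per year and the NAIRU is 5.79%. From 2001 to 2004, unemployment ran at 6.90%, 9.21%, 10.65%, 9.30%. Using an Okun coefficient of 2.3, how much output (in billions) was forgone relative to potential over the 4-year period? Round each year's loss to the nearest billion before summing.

$4,293 billion

Year 2001: gap = -2.3 × (6.9 - 5.79) = -2.553%, loss ≈ 14471 × 2.553/100 ≈ 369.
Year 2002: gap = -2.3 × (9.21 - 5.79) = -7.866%, loss ≈ 14471 × 7.866/100 ≈ 1138.
Year 2003: gap = -2.3 × (10.65 - 5.79) = -11.178%, loss ≈ 14471 × 11.178/100 ≈ 1618.
Year 2004: gap = -2.3 × (9.3 - 5.79) = -8.073%, loss ≈ 14471 × 8.073/100 ≈ 1168.
Total lost output = 369 + 1138 + 1618 + 1168 = 4293 billion.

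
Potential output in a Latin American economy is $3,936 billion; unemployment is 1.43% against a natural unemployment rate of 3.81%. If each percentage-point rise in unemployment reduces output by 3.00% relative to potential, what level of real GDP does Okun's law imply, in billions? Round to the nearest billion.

Unemployment gap = 1.43 - 3.81 = -2.38 points, so the output gap is -3 × (-2.38) = 7.14%.
Actual GDP = 3936 × (1 + 7.14/100) = 3936 × 1.0714 ≈ 4217 billion.

$4,217 billion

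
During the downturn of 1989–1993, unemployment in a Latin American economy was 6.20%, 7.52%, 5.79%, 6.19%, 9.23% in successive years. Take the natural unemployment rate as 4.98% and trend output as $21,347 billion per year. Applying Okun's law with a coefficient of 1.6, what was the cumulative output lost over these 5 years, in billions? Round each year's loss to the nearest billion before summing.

$3,427 billion

Year 1989: gap = -1.6 × (6.2 - 4.98) = -1.952%, loss ≈ 21347 × 1.952/100 ≈ 417.
Year 1990: gap = -1.6 × (7.52 - 4.98) = -4.064%, loss ≈ 21347 × 4.064/100 ≈ 868.
Year 1991: gap = -1.6 × (5.79 - 4.98) = -1.296%, loss ≈ 21347 × 1.296/100 ≈ 277.
Year 1992: gap = -1.6 × (6.19 - 4.98) = -1.936%, loss ≈ 21347 × 1.936/100 ≈ 413.
Year 1993: gap = -1.6 × (9.23 - 4.98) = -6.8%, loss ≈ 21347 × 6.8/100 ≈ 1452.
Total lost output = 417 + 868 + 277 + 413 + 1452 = 3427 billion.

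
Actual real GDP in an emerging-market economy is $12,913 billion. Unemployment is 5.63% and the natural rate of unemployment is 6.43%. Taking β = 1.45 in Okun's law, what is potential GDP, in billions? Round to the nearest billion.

Unemployment gap = 5.63 - 6.43 = -0.8 points, so output gap = -1.45 × (-0.8) = 1.16%.
Since Y = Y* × (1 + gap/100), Y* = 12913/1.0116 ≈ 12765 billion.

$12,765 billion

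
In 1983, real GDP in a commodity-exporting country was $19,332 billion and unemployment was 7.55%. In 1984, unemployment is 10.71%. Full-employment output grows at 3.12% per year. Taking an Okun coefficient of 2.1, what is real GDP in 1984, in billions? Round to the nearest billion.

Δu = 10.71 - 7.55 = 3.16 points.
Okun's law (growth form): g_Y = g_Y* - β × Δu = 3.12 - 2.1 × (3.16) = 3.12 - 6.636 = -3.516%.
Real GDP in the next year = 19332 × (1 - 3.516/100) = 19332 × 0.96484 ≈ 18652 billion.

$18,652 billion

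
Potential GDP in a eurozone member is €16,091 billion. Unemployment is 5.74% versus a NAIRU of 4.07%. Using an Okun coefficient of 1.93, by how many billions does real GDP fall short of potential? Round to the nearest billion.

€519 billion

Output gap = -1.93 × (5.74 - 4.07) = -1.93 × 1.67 = -3.2231%.
Actual GDP ≈ 16091 × 0.967769 ≈ 15572 billion, so the shortfall is 16091 - 15572 = 519 billion.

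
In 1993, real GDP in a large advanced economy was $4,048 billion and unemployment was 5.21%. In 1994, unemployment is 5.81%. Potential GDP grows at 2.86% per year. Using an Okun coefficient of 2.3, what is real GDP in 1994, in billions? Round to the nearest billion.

$4,108 billion

Δu = 5.81 - 5.21 = 0.6 points.
Okun's law (growth form): g_Y = g_Y* - β × Δu = 2.86 - 2.3 × (0.60) = 2.86 - 1.38 = 1.48%.
Real GDP in the next year = 4048 × (1 + 1.48/100) = 4048 × 1.0148 ≈ 4108 billion.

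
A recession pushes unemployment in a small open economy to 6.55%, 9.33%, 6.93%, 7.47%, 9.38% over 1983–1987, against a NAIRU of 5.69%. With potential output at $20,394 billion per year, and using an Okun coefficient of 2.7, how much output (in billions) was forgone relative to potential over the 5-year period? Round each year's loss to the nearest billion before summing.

Year 1983: gap = -2.7 × (6.55 - 5.69) = -2.322%, loss ≈ 20394 × 2.322/100 ≈ 474.
Year 1984: gap = -2.7 × (9.33 - 5.69) = -9.828%, loss ≈ 20394 × 9.828/100 ≈ 2004.
Year 1985: gap = -2.7 × (6.93 - 5.69) = -3.348%, loss ≈ 20394 × 3.348/100 ≈ 683.
Year 1986: gap = -2.7 × (7.47 - 5.69) = -4.806%, loss ≈ 20394 × 4.806/100 ≈ 980.
Year 1987: gap = -2.7 × (9.38 - 5.69) = -9.963%, loss ≈ 20394 × 9.963/100 ≈ 2032.
Total lost output = 474 + 2004 + 683 + 980 + 2032 = 6173 billion.

$6,173 billion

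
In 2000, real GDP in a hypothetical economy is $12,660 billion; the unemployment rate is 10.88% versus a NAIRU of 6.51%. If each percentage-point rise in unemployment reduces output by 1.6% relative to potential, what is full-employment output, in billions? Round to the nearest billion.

Unemployment gap = 10.88 - 6.51 = 4.37 points, so output gap = -1.6 × 4.37 = -6.992%.
Since Y = Y* × (1 + gap/100), Y* = 12660/0.93008 ≈ 13612 billion.

$13,612 billion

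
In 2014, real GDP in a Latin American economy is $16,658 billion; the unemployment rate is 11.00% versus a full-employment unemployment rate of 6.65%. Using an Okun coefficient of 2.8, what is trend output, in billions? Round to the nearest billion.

$18,968 billion

Unemployment gap = 11 - 6.65 = 4.35 points, so output gap = -2.8 × 4.35 = -12.18%.
Since Y = Y* × (1 + gap/100), Y* = 16658/0.8782 ≈ 18968 billion.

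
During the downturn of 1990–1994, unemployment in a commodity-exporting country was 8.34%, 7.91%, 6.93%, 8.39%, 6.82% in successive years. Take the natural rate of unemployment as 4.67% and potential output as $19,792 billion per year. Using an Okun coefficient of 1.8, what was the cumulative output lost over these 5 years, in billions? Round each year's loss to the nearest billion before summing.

Year 1990: gap = -1.8 × (8.34 - 4.67) = -6.606%, loss ≈ 19792 × 6.606/100 ≈ 1307.
Year 1991: gap = -1.8 × (7.91 - 4.67) = -5.832%, loss ≈ 19792 × 5.832/100 ≈ 1154.
Year 1992: gap = -1.8 × (6.93 - 4.67) = -4.068%, loss ≈ 19792 × 4.068/100 ≈ 805.
Year 1993: gap = -1.8 × (8.39 - 4.67) = -6.696%, loss ≈ 19792 × 6.696/100 ≈ 1325.
Year 1994: gap = -1.8 × (6.82 - 4.67) = -3.87%, loss ≈ 19792 × 3.87/100 ≈ 766.
Total lost output = 1307 + 1154 + 805 + 1325 + 766 = 5357 billion.

$5,357 billion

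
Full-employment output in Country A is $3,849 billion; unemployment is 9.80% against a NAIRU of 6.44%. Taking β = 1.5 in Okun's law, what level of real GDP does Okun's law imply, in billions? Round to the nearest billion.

Unemployment gap = 9.8 - 6.44 = 3.36 points, so the output gap is -1.5 × 3.36 = -5.04%.
Actual GDP = 3849 × (1 - 5.04/100) = 3849 × 0.9496 ≈ 3655 billion.

$3,655 billion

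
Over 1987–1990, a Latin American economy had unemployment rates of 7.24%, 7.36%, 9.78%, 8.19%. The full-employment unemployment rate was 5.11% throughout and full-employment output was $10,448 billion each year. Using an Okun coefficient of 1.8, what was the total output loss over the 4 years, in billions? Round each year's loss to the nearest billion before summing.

$2,281 billion

Year 1987: gap = -1.8 × (7.24 - 5.11) = -3.834%, loss ≈ 10448 × 3.834/100 ≈ 401.
Year 1988: gap = -1.8 × (7.36 - 5.11) = -4.05%, loss ≈ 10448 × 4.05/100 ≈ 423.
Year 1989: gap = -1.8 × (9.78 - 5.11) = -8.406%, loss ≈ 10448 × 8.406/100 ≈ 878.
Year 1990: gap = -1.8 × (8.19 - 5.11) = -5.544%, loss ≈ 10448 × 5.544/100 ≈ 579.
Total lost output = 401 + 423 + 878 + 579 = 2281 billion.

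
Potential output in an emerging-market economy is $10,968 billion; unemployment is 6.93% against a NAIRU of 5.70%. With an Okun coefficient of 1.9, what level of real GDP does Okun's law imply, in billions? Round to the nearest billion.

Unemployment gap = 6.93 - 5.7 = 1.23 points, so the output gap is -1.9 × 1.23 = -2.337%.
Actual GDP = 10968 × (1 - 2.337/100) = 10968 × 0.97663 ≈ 10712 billion.

$10,712 billion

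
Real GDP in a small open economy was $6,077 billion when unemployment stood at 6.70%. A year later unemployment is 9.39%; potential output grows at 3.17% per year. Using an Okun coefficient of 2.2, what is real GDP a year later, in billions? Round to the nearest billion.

$5,910 billion

Δu = 9.39 - 6.7 = 2.69 points.
Okun's law (growth form): g_Y = g_Y* - β × Δu = 3.17 - 2.2 × (2.69) = 3.17 - 5.918 = -2.748%.
Real GDP in the next year = 6077 × (1 - 2.748/100) = 6077 × 0.97252 ≈ 5910 billion.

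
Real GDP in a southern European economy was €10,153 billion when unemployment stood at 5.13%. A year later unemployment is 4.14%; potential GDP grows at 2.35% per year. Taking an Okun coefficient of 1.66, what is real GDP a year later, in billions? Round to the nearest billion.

€10,558 billion

Δu = 4.14 - 5.13 = -0.99 points.
Okun's law (growth form): g_Y = g_Y* - β × Δu = 2.35 - 1.66 × (-0.99) = 2.35 + 1.6434 = 3.9934%.
Real GDP in the next year = 10153 × (1 + 3.9934/100) = 10153 × 1.039934 ≈ 10558 billion.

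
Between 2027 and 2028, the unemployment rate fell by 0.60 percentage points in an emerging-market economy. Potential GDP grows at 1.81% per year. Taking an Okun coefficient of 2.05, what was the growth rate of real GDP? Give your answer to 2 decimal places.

3.04%

Growth-rate Okun's law: g_Y = g_Y* - β × Δu.
g_Y = 1.81 - 2.05 × (-0.60) = 1.81 + 1.23 = 3.04%, i.e. 3.04% to 2 d.p.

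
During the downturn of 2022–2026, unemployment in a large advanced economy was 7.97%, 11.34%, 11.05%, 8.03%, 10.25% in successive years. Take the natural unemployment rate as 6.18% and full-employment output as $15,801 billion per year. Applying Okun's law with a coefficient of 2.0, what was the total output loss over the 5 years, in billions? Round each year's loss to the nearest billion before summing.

Year 2022: gap = -2.0 × (7.97 - 6.18) = -3.58%, loss ≈ 15801 × 3.58/100 ≈ 566.
Year 2023: gap = -2.0 × (11.34 - 6.18) = -10.32%, loss ≈ 15801 × 10.32/100 ≈ 1631.
Year 2024: gap = -2.0 × (11.05 - 6.18) = -9.74%, loss ≈ 15801 × 9.74/100 ≈ 1539.
Year 2025: gap = -2.0 × (8.03 - 6.18) = -3.7%, loss ≈ 15801 × 3.7/100 ≈ 585.
Year 2026: gap = -2.0 × (10.25 - 6.18) = -8.14%, loss ≈ 15801 × 8.14/100 ≈ 1286.
Total lost output = 566 + 1631 + 1539 + 585 + 1286 = 5607 billion.

$5,607 billion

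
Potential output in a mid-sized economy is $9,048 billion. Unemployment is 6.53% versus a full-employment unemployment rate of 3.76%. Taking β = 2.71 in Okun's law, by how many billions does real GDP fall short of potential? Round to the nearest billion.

$679 billion

Output gap = -2.71 × (6.53 - 3.76) = -2.71 × 2.77 = -7.5067%.
Actual GDP ≈ 9048 × 0.924933 ≈ 8369 billion, so the shortfall is 9048 - 8369 = 679 billion.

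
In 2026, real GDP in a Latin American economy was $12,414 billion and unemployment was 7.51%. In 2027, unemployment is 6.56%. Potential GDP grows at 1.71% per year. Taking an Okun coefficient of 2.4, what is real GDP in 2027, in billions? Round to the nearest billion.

Δu = 6.56 - 7.51 = -0.95 points.
Okun's law (growth form): g_Y = g_Y* - β × Δu = 1.71 - 2.4 × (-0.95) = 1.71 + 2.28 = 3.99%.
Real GDP in the next year = 12414 × (1 + 3.99/100) = 12414 × 1.0399 ≈ 12909 billion.

$12,909 billion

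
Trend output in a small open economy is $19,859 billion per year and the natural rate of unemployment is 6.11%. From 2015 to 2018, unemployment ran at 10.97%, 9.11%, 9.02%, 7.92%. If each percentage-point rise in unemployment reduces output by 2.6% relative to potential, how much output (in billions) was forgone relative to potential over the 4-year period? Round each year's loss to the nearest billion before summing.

$6,496 billion

Year 2015: gap = -2.6 × (10.97 - 6.11) = -12.636%, loss ≈ 19859 × 12.636/100 ≈ 2509.
Year 2016: gap = -2.6 × (9.11 - 6.11) = -7.8%, loss ≈ 19859 × 7.8/100 ≈ 1549.
Year 2017: gap = -2.6 × (9.02 - 6.11) = -7.566%, loss ≈ 19859 × 7.566/100 ≈ 1503.
Year 2018: gap = -2.6 × (7.92 - 6.11) = -4.706%, loss ≈ 19859 × 4.706/100 ≈ 935.
Total lost output = 2509 + 1549 + 1503 + 935 = 6496 billion.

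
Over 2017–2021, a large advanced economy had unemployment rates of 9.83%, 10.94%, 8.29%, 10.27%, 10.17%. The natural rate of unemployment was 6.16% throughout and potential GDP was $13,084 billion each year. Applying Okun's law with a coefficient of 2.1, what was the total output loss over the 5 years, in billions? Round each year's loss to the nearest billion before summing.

Year 2017: gap = -2.1 × (9.83 - 6.16) = -7.707%, loss ≈ 13084 × 7.707/100 ≈ 1008.
Year 2018: gap = -2.1 × (10.94 - 6.16) = -10.038%, loss ≈ 13084 × 10.038/100 ≈ 1313.
Year 2019: gap = -2.1 × (8.29 - 6.16) = -4.473%, loss ≈ 13084 × 4.473/100 ≈ 585.
Year 2020: gap = -2.1 × (10.27 - 6.16) = -8.631%, loss ≈ 13084 × 8.631/100 ≈ 1129.
Year 2021: gap = -2.1 × (10.17 - 6.16) = -8.421%, loss ≈ 13084 × 8.421/100 ≈ 1102.
Total lost output = 1008 + 1313 + 585 + 1129 + 1102 = 5137 billion.

$5,137 billion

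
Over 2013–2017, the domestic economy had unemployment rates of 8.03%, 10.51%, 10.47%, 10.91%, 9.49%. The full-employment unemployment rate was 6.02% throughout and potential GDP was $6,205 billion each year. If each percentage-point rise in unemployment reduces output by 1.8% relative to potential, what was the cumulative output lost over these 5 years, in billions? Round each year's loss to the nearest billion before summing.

Year 2013: gap = -1.8 × (8.03 - 6.02) = -3.618%, loss ≈ 6205 × 3.618/100 ≈ 224.
Year 2014: gap = -1.8 × (10.51 - 6.02) = -8.082%, loss ≈ 6205 × 8.082/100 ≈ 501.
Year 2015: gap = -1.8 × (10.47 - 6.02) = -8.01%, loss ≈ 6205 × 8.01/100 ≈ 497.
Year 2016: gap = -1.8 × (10.91 - 6.02) = -8.802%, loss ≈ 6205 × 8.802/100 ≈ 546.
Year 2017: gap = -1.8 × (9.49 - 6.02) = -6.246%, loss ≈ 6205 × 6.246/100 ≈ 388.
Total lost output = 224 + 501 + 497 + 546 + 388 = 2156 billion.

$2,156 billion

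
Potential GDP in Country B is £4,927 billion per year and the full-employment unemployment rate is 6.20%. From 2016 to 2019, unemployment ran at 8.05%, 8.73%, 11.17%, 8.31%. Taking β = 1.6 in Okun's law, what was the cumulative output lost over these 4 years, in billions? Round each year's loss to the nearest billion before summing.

£903 billion

Year 2016: gap = -1.6 × (8.05 - 6.2) = -2.96%, loss ≈ 4927 × 2.96/100 ≈ 146.
Year 2017: gap = -1.6 × (8.73 - 6.2) = -4.048%, loss ≈ 4927 × 4.048/100 ≈ 199.
Year 2018: gap = -1.6 × (11.17 - 6.2) = -7.952%, loss ≈ 4927 × 7.952/100 ≈ 392.
Year 2019: gap = -1.6 × (8.31 - 6.2) = -3.376%, loss ≈ 4927 × 3.376/100 ≈ 166.
Total lost output = 146 + 199 + 392 + 166 = 903 billion.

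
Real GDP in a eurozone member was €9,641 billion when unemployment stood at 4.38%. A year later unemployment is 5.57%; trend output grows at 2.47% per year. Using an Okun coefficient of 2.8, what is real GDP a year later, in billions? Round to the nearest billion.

Δu = 5.57 - 4.38 = 1.19 points.
Okun's law (growth form): g_Y = g_Y* - β × Δu = 2.47 - 2.8 × (1.19) = 2.47 - 3.332 = -0.862%.
Real GDP in the next year = 9641 × (1 - 0.862/100) = 9641 × 0.99138 ≈ 9558 billion.

€9,558 billion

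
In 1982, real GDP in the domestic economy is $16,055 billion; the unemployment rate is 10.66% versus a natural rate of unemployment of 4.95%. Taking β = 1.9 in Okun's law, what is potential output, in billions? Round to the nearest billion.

$18,009 billion

Unemployment gap = 10.66 - 4.95 = 5.71 points, so output gap = -1.9 × 5.71 = -10.849%.
Since Y = Y* × (1 + gap/100), Y* = 16055/0.89151 ≈ 18009 billion.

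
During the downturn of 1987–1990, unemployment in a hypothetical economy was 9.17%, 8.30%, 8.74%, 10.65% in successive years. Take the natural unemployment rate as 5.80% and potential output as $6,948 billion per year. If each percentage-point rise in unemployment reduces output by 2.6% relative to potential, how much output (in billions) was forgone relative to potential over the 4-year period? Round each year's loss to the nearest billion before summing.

$2,468 billion

Year 1987: gap = -2.6 × (9.17 - 5.8) = -8.762%, loss ≈ 6948 × 8.762/100 ≈ 609.
Year 1988: gap = -2.6 × (8.3 - 5.8) = -6.5%, loss ≈ 6948 × 6.5/100 ≈ 452.
Year 1989: gap = -2.6 × (8.74 - 5.8) = -7.644%, loss ≈ 6948 × 7.644/100 ≈ 531.
Year 1990: gap = -2.6 × (10.65 - 5.8) = -12.61%, loss ≈ 6948 × 12.61/100 ≈ 876.
Total lost output = 609 + 452 + 531 + 876 = 2468 billion.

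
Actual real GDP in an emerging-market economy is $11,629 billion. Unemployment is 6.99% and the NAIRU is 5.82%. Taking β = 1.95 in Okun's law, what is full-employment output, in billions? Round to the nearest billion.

$11,901 billion

Unemployment gap = 6.99 - 5.82 = 1.17 points, so output gap = -1.95 × 1.17 = -2.2815%.
Since Y = Y* × (1 + gap/100), Y* = 11629/0.977185 ≈ 11901 billion.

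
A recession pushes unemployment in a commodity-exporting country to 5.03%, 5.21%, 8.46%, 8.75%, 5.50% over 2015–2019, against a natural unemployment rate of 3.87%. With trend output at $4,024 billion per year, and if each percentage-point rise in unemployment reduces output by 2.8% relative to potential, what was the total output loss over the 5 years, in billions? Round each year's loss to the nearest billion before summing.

Year 2015: gap = -2.8 × (5.03 - 3.87) = -3.248%, loss ≈ 4024 × 3.248/100 ≈ 131.
Year 2016: gap = -2.8 × (5.21 - 3.87) = -3.752%, loss ≈ 4024 × 3.752/100 ≈ 151.
Year 2017: gap = -2.8 × (8.46 - 3.87) = -12.852%, loss ≈ 4024 × 12.852/100 ≈ 517.
Year 2018: gap = -2.8 × (8.75 - 3.87) = -13.664%, loss ≈ 4024 × 13.664/100 ≈ 550.
Year 2019: gap = -2.8 × (5.5 - 3.87) = -4.564%, loss ≈ 4024 × 4.564/100 ≈ 184.
Total lost output = 131 + 151 + 517 + 550 + 184 = 1533 billion.

$1,533 billion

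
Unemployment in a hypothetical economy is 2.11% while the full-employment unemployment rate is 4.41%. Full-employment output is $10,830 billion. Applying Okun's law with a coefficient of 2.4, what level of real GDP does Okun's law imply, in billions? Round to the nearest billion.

Unemployment gap = 2.11 - 4.41 = -2.3 points, so the output gap is -2.4 × (-2.3) = 5.52%.
Actual GDP = 10830 × (1 + 5.52/100) = 10830 × 1.0552 ≈ 11428 billion.

$11,428 billion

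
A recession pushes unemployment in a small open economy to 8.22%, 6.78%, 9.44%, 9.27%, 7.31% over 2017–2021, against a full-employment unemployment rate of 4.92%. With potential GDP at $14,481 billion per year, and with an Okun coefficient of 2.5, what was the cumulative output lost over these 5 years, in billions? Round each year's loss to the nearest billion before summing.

$5,944 billion

Year 2017: gap = -2.5 × (8.22 - 4.92) = -8.25%, loss ≈ 14481 × 8.25/100 ≈ 1195.
Year 2018: gap = -2.5 × (6.78 - 4.92) = -4.65%, loss ≈ 14481 × 4.65/100 ≈ 673.
Year 2019: gap = -2.5 × (9.44 - 4.92) = -11.3%, loss ≈ 14481 × 11.3/100 ≈ 1636.
Year 2020: gap = -2.5 × (9.27 - 4.92) = -10.875%, loss ≈ 14481 × 10.875/100 ≈ 1575.
Year 2021: gap = -2.5 × (7.31 - 4.92) = -5.975%, loss ≈ 14481 × 5.975/100 ≈ 865.
Total lost output = 1195 + 673 + 1636 + 1575 + 865 = 5944 billion.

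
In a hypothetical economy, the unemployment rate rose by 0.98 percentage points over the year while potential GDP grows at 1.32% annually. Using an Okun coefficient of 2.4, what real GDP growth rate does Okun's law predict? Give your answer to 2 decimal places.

Growth-rate Okun's law: g_Y = g_Y* - β × Δu.
g_Y = 1.32 - 2.4 × (0.98) = 1.32 - 2.352 = -1.032%, i.e. -1.03% to 2 d.p.

-1.03%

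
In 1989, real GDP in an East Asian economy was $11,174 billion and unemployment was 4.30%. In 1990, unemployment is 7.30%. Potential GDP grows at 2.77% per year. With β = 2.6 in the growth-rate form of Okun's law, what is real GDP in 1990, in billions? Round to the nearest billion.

$10,612 billion

Δu = 7.3 - 4.3 = 3 points.
Okun's law (growth form): g_Y = g_Y* - β × Δu = 2.77 - 2.6 × (3.00) = 2.77 - 7.8 = -5.03%.
Real GDP in the next year = 11174 × (1 - 5.03/100) = 11174 × 0.9497 ≈ 10612 billion.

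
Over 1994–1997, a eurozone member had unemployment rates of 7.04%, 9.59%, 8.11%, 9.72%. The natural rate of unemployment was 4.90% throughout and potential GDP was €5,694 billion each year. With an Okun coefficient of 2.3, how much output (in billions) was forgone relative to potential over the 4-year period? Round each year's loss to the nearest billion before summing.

Year 1994: gap = -2.3 × (7.04 - 4.9) = -4.922%, loss ≈ 5694 × 4.922/100 ≈ 280.
Year 1995: gap = -2.3 × (9.59 - 4.9) = -10.787%, loss ≈ 5694 × 10.787/100 ≈ 614.
Year 1996: gap = -2.3 × (8.11 - 4.9) = -7.383%, loss ≈ 5694 × 7.383/100 ≈ 420.
Year 1997: gap = -2.3 × (9.72 - 4.9) = -11.086%, loss ≈ 5694 × 11.086/100 ≈ 631.
Total lost output = 280 + 614 + 420 + 631 = 1945 billion.

€1,945 billion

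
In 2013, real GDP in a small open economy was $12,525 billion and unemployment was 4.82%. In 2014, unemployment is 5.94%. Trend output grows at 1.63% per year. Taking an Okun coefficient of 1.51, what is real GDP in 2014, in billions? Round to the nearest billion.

Δu = 5.94 - 4.82 = 1.12 points.
Okun's law (growth form): g_Y = g_Y* - β × Δu = 1.63 - 1.51 × (1.12) = 1.63 - 1.6912 = -0.0612%.
Real GDP in the next year = 12525 × (1 - 0.0612/100) = 12525 × 0.999388 ≈ 12517 billion.

$12,517 billion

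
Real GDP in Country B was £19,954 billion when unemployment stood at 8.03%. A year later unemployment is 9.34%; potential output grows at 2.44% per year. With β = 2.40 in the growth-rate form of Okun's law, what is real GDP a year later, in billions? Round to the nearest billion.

Δu = 9.34 - 8.03 = 1.31 points.
Okun's law (growth form): g_Y = g_Y* - β × Δu = 2.44 - 2.40 × (1.31) = 2.44 - 3.144 = -0.704%.
Real GDP in the next year = 19954 × (1 - 0.704/100) = 19954 × 0.99296 ≈ 19814 billion.

£19,814 billion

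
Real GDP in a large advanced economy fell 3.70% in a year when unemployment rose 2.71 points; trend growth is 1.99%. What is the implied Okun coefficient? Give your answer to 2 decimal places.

Growth form: g_Y = g_Y* - β × Δu, so β = (g_Y* - g_Y)/Δu.
β = (1.99 + 3.7)/2.71 = 5.69/2.71 = 2.10.

β ≈ 2.10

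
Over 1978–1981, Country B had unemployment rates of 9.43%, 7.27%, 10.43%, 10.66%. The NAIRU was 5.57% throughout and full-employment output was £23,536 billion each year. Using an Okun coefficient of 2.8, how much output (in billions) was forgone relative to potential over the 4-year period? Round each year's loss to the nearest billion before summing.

£10,221 billion

Year 1978: gap = -2.8 × (9.43 - 5.57) = -10.808%, loss ≈ 23536 × 10.808/100 ≈ 2544.
Year 1979: gap = -2.8 × (7.27 - 5.57) = -4.76%, loss ≈ 23536 × 4.76/100 ≈ 1120.
Year 1980: gap = -2.8 × (10.43 - 5.57) = -13.608%, loss ≈ 23536 × 13.608/100 ≈ 3203.
Year 1981: gap = -2.8 × (10.66 - 5.57) = -14.252%, loss ≈ 23536 × 14.252/100 ≈ 3354.
Total lost output = 2544 + 1120 + 3203 + 3354 = 10221 billion.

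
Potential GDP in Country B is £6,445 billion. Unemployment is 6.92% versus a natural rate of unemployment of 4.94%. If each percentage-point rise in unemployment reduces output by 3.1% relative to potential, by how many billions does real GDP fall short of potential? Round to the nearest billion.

Output gap = -3.1 × (6.92 - 4.94) = -3.1 × 1.98 = -6.138%.
Actual GDP ≈ 6445 × 0.93862 ≈ 6049 billion, so the shortfall is 6445 - 6049 = 396 billion.

£396 billion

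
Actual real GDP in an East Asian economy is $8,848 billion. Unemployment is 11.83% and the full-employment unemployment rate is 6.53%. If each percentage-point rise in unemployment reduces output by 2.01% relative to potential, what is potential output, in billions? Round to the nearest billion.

Unemployment gap = 11.83 - 6.53 = 5.3 points, so output gap = -2.01 × 5.3 = -10.653%.
Since Y = Y* × (1 + gap/100), Y* = 8848/0.89347 ≈ 9903 billion.

$9,903 billion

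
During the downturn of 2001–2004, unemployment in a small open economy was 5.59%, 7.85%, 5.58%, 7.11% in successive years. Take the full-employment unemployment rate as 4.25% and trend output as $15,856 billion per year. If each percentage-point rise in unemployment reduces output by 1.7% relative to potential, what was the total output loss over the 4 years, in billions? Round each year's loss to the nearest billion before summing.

$2,461 billion

Year 2001: gap = -1.7 × (5.59 - 4.25) = -2.278%, loss ≈ 15856 × 2.278/100 ≈ 361.
Year 2002: gap = -1.7 × (7.85 - 4.25) = -6.12%, loss ≈ 15856 × 6.12/100 ≈ 970.
Year 2003: gap = -1.7 × (5.58 - 4.25) = -2.261%, loss ≈ 15856 × 2.261/100 ≈ 359.
Year 2004: gap = -1.7 × (7.11 - 4.25) = -4.862%, loss ≈ 15856 × 4.862/100 ≈ 771.
Total lost output = 361 + 970 + 359 + 771 = 2461 billion.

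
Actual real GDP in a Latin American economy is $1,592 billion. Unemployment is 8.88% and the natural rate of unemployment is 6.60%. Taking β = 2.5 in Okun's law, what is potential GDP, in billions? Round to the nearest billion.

$1,688 billion

Unemployment gap = 8.88 - 6.6 = 2.28 points, so output gap = -2.5 × 2.28 = -5.7%.
Since Y = Y* × (1 + gap/100), Y* = 1592/0.943 ≈ 1688 billion.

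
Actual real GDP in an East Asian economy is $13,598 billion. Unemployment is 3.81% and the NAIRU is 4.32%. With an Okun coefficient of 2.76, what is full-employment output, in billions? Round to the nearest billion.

$13,409 billion

Unemployment gap = 3.81 - 4.32 = -0.51 points, so output gap = -2.76 × (-0.51) = 1.4076%.
Since Y = Y* × (1 + gap/100), Y* = 13598/1.014076 ≈ 13409 billion.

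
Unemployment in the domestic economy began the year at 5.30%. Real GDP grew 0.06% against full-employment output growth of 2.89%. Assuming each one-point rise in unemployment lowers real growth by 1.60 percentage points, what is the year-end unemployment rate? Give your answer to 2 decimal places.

Growth-rate Okun's law: g_Y = g_Y* - β × Δu, so Δu = (g_Y* - g_Y)/β.
Δu = (2.89 - 0.06)/1.60 = 2.83/1.60 = 1.77 percentage points.
Year-end unemployment = 5.3 + 1.77 = 7.07%.

7.07%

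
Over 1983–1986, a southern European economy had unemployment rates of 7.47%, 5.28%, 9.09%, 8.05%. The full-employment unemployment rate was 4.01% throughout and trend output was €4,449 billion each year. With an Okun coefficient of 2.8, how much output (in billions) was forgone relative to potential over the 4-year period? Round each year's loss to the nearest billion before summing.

Year 1983: gap = -2.8 × (7.47 - 4.01) = -9.688%, loss ≈ 4449 × 9.688/100 ≈ 431.
Year 1984: gap = -2.8 × (5.28 - 4.01) = -3.556%, loss ≈ 4449 × 3.556/100 ≈ 158.
Year 1985: gap = -2.8 × (9.09 - 4.01) = -14.224%, loss ≈ 4449 × 14.224/100 ≈ 633.
Year 1986: gap = -2.8 × (8.05 - 4.01) = -11.312%, loss ≈ 4449 × 11.312/100 ≈ 503.
Total lost output = 431 + 158 + 633 + 503 = 1725 billion.

€1,725 billion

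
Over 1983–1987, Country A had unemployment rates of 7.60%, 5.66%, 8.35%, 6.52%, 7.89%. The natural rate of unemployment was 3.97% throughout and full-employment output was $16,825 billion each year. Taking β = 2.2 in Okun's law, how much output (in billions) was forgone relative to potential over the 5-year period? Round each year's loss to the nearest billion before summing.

Year 1983: gap = -2.2 × (7.6 - 3.97) = -7.986%, loss ≈ 16825 × 7.986/100 ≈ 1344.
Year 1984: gap = -2.2 × (5.66 - 3.97) = -3.718%, loss ≈ 16825 × 3.718/100 ≈ 626.
Year 1985: gap = -2.2 × (8.35 - 3.97) = -9.636%, loss ≈ 16825 × 9.636/100 ≈ 1621.
Year 1986: gap = -2.2 × (6.52 - 3.97) = -5.61%, loss ≈ 16825 × 5.61/100 ≈ 944.
Year 1987: gap = -2.2 × (7.89 - 3.97) = -8.624%, loss ≈ 16825 × 8.624/100 ≈ 1451.
Total lost output = 1344 + 626 + 1621 + 944 + 1451 = 5986 billion.

$5,986 billion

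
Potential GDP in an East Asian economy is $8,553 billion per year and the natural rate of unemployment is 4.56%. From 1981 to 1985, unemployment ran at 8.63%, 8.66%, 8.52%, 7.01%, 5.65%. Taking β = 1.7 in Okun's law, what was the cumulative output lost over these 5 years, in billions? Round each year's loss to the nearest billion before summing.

$2,278 billion

Year 1981: gap = -1.7 × (8.63 - 4.56) = -6.919%, loss ≈ 8553 × 6.919/100 ≈ 592.
Year 1982: gap = -1.7 × (8.66 - 4.56) = -6.97%, loss ≈ 8553 × 6.97/100 ≈ 596.
Year 1983: gap = -1.7 × (8.52 - 4.56) = -6.732%, loss ≈ 8553 × 6.732/100 ≈ 576.
Year 1984: gap = -1.7 × (7.01 - 4.56) = -4.165%, loss ≈ 8553 × 4.165/100 ≈ 356.
Year 1985: gap = -1.7 × (5.65 - 4.56) = -1.853%, loss ≈ 8553 × 1.853/100 ≈ 158.
Total lost output = 592 + 596 + 576 + 356 + 158 = 2278 billion.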